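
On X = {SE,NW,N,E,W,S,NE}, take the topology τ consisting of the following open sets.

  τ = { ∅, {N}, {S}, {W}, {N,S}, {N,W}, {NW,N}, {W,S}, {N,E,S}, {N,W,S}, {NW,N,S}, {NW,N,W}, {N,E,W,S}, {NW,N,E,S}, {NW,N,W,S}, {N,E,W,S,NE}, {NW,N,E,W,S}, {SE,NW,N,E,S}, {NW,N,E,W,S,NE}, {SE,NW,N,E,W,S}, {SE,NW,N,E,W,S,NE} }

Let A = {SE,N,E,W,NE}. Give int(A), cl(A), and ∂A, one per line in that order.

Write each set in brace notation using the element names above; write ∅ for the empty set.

U open, U⊆A: ∅, {N}, {W}, {N,W}. int(A) = ⋃ = {N,W}
X∖A={NW,S}, int(X∖A)={S}, hence cl(A)={SE,NW,N,E,W,NE}
∂A: remove int from cl → {SE,NW,E,NE}

int(A) = {N,W}
cl(A)  = {SE,NW,N,E,W,NE}
∂A     = {SE,NW,E,NE}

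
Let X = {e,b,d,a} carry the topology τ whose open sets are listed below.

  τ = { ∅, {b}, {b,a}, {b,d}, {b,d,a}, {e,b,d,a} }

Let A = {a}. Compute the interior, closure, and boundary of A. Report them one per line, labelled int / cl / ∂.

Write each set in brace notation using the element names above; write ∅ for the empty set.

open subsets of A: ∅; so int(A) = ∅
closure: X∖int(X∖A) = X∖{b,d} = {e,a}
∂A = {e,a} minus ∅ = {e,a}

int(A) = ∅
cl(A)  = {e,a}
∂A     = {e,a}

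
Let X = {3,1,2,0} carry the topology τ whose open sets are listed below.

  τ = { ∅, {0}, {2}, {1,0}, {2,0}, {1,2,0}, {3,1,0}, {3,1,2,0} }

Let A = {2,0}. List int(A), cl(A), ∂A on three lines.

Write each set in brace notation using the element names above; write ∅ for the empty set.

int(A) = {2,0}
cl(A)  = {3,1,2,0}
∂A     = {3,1}

interior: largest open inside A is {2,0} (from ∅, {0}, {2}, {2,0})
cl via duality: int({3,1}) = ∅, so X∖∅ = {3,1,2,0}
cl∖int = {3,1}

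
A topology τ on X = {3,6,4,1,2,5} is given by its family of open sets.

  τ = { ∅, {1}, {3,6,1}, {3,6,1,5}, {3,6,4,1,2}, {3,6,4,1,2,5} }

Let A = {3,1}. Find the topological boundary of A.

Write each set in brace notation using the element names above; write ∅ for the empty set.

open subsets of A: ∅, {1}; so int(A) = {1}
closure: X∖int(X∖A) = X∖∅ = {3,6,4,1,2,5}
∂A = {3,6,4,1,2,5} minus {1} = {3,6,4,2,5}

{3,6,4,2,5}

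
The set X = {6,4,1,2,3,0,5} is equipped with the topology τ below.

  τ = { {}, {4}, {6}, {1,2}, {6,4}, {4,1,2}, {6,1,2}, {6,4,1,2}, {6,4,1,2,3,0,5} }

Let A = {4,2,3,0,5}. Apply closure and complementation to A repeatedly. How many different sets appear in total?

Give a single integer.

10

complement {6,1}; its interior {6}; cl(A) = X∖{6} = {4,1,2,3,0,5}
With k = closure, c = complement:
  1. A     = {4,2,3,0,5}
  2. kA    = {4,1,2,3,0,5}
  3. cA    = {6,1}
  4. ckA   = {6}
  5. kcA   = {6,1,2,3,0,5}
  6. kckA  = {6,3,0,5}
  7. ckcA  = {4}
  8. ckckA = {4,1,2}
  9. kckcA = {4,3,0,5}
  10. ckckcA = {6,1,2}
k, c of each give nothing new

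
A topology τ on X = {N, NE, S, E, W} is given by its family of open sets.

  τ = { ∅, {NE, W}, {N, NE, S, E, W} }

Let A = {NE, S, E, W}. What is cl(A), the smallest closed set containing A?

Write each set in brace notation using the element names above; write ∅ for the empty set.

X∖A={N}, int(X∖A)=∅, hence cl(A)={N, NE, S, E, W}

{N, NE, S, E, W}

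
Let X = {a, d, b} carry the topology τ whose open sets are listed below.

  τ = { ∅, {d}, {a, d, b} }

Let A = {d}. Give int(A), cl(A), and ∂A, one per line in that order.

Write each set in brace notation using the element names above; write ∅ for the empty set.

interior: largest open inside A is {d} (from ∅, {d})
cl via duality: int({a, b}) = ∅, so X∖∅ = {a, d, b}
cl∖int = {a, b}

int(A) = {d}
cl(A)  = {a, d, b}
∂A     = {a, b}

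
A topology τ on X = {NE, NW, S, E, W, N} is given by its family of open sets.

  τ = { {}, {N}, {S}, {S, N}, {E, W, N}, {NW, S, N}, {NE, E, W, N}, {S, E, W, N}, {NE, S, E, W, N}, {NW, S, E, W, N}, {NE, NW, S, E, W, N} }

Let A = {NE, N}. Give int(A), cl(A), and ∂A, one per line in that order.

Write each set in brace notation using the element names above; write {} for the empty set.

int(A) = {N}
cl(A)  = {NE, NW, E, W, N}
∂A     = {NE, NW, E, W}

U open, U⊆A: {}, {N}. int(A) = ⋃ = {N}
X∖A={NW, S, E, W}, int(X∖A)={S}, hence cl(A)={NE, NW, E, W, N}
∂A: remove int from cl → {NE, NW, E, W}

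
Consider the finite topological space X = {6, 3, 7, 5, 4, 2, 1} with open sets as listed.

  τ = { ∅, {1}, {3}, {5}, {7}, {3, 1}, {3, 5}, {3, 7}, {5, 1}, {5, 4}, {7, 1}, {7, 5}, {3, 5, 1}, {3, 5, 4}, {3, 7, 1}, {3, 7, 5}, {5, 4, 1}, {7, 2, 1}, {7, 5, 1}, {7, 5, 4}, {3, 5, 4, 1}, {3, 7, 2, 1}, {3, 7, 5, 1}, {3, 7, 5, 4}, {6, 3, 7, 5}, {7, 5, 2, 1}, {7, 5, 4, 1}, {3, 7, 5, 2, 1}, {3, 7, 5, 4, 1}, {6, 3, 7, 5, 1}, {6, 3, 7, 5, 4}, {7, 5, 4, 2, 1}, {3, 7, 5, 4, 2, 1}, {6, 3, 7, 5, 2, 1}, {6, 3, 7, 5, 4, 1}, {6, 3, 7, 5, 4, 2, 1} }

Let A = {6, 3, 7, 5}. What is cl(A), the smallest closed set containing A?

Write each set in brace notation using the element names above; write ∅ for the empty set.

{6, 3, 7, 5, 4, 2}

X∖A={4, 2, 1}, int(X∖A)={1}, hence cl(A)={6, 3, 7, 5, 4, 2}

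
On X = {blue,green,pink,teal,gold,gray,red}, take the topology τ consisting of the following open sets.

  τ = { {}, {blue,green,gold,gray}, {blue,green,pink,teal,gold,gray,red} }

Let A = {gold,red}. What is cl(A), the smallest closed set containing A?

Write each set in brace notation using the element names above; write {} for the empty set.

closure: X∖int(X∖A) = X∖{} = {blue,green,pink,teal,gold,gray,red}

{blue,green,pink,teal,gold,gray,red}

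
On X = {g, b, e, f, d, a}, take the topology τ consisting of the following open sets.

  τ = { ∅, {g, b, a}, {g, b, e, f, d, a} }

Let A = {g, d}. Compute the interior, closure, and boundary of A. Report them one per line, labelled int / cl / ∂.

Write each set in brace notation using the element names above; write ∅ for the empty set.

U open, U⊆A: ∅. int(A) = ⋃ = ∅
X∖A={b, e, f, a}, int(X∖A)=∅, hence cl(A)={g, b, e, f, d, a}
∂A: remove int from cl → {g, b, e, f, d, a}

int(A) = ∅
cl(A)  = {g, b, e, f, d, a}
∂A     = {g, b, e, f, d, a}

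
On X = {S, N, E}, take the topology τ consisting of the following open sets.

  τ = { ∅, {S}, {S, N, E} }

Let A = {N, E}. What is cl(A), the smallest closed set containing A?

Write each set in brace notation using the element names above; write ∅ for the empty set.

X∖A={S}, int(X∖A)={S}, hence cl(A)={N, E}

{N, E}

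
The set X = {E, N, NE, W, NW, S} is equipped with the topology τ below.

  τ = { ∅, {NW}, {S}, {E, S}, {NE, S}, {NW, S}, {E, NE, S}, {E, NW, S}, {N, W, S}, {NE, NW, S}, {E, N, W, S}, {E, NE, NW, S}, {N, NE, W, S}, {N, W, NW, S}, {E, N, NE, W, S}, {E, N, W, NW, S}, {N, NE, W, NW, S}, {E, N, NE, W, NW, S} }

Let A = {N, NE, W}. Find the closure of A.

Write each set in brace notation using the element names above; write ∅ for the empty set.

{N, NE, W}

X∖A={E, NW, S}, int(X∖A)={E, NW, S}, hence cl(A)={N, NE, W}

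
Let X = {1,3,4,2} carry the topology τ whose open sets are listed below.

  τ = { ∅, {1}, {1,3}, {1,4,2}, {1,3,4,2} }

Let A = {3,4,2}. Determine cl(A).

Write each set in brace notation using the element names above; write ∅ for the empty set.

{3,4,2}

complement {1}; its interior {1}; cl(A) = X∖{1} = {3,4,2}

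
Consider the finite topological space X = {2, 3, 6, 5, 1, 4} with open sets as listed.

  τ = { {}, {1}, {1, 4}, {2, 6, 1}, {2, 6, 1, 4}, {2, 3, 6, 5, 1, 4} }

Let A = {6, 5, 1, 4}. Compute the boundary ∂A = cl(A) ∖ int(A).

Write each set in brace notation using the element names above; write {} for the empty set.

{2, 3, 6, 5}

open subsets of A: {}, {1}, {1, 4}; so int(A) = {1, 4}
closure: X∖int(X∖A) = X∖{} = {2, 3, 6, 5, 1, 4}
∂A = {2, 3, 6, 5, 1, 4} minus {1, 4} = {2, 3, 6, 5}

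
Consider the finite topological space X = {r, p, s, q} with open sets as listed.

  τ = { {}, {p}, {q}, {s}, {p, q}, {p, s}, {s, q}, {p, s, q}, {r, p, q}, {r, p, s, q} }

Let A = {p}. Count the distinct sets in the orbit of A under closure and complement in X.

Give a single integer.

X∖A={r, s, q}, int(X∖A)={s, q}, hence cl(A)={r, p}
Orbit (k=closure, c=complement):
  1. A     = {p}
  2. kA    = {r, p}
  3. cA    = {r, s, q}
  4. ckA   = {s, q}
(closed under both — stop)

4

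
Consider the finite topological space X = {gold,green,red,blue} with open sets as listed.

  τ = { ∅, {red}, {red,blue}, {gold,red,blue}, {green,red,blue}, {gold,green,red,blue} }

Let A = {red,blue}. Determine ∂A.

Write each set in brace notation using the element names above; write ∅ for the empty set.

opens ⊆ A: ∅, {red}, {red,blue}; union → int = {red,blue}
complement {gold,green}; its interior ∅; cl(A) = X∖∅ = {gold,green,red,blue}
boundary = {gold,green,red,blue} ∖ {red,blue} = {gold,green}

{gold,green}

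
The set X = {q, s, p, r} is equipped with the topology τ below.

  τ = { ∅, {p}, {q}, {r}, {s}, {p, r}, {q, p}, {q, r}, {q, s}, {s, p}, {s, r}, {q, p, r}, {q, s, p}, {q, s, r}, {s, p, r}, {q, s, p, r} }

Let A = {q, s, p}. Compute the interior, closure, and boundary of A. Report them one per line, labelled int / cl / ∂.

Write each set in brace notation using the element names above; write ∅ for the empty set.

int(A) = {q, s, p}
cl(A)  = {q, s, p}
∂A     = ∅

interior: largest open inside A is {q, s, p} (from ∅, {p}, {q}, {s}, {s, p}, {q, p}, {q, s}, {q, s, p})
cl via duality: int({r}) = {r}, so X∖{r} = {q, s, p}
cl∖int = ∅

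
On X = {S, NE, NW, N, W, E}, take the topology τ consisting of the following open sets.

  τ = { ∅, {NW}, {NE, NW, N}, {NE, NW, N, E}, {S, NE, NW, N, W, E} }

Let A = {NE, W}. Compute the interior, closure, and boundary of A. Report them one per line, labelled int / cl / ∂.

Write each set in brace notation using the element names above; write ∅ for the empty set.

int(A) = ∅
cl(A)  = {S, NE, N, W, E}
∂A     = {S, NE, N, W, E}

open subsets of A: ∅; so int(A) = ∅
closure: X∖int(X∖A) = X∖{NW} = {S, NE, N, W, E}
∂A = {S, NE, N, W, E} minus ∅ = {S, NE, N, W, E}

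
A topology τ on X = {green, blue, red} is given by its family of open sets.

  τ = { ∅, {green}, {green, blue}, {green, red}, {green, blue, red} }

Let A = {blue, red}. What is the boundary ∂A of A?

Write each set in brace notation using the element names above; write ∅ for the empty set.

open subsets of A: ∅; so int(A) = ∅
closure: X∖int(X∖A) = X∖{green} = {blue, red}
∂A = {blue, red} minus ∅ = {blue, red}

{blue, red}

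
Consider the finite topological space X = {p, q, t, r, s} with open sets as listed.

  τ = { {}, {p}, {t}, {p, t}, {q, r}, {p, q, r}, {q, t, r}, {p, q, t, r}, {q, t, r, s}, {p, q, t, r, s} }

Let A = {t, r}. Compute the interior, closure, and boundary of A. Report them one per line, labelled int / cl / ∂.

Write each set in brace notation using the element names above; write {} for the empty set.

U open, U⊆A: {}, {t}. int(A) = ⋃ = {t}
X∖A={p, q, s}, int(X∖A)={p}, hence cl(A)={q, t, r, s}
∂A: remove int from cl → {q, r, s}

int(A) = {t}
cl(A)  = {q, t, r, s}
∂A     = {q, r, s}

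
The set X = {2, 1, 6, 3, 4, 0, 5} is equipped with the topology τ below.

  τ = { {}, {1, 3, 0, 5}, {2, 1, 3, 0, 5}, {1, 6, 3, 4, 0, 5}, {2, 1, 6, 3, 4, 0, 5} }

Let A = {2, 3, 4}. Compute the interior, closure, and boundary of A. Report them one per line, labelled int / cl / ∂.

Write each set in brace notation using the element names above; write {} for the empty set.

int(A) = {}
cl(A)  = {2, 1, 6, 3, 4, 0, 5}
∂A     = {2, 1, 6, 3, 4, 0, 5}

opens ⊆ A: {}; union → int = {}
complement {1, 6, 0, 5}; its interior {}; cl(A) = X∖{} = {2, 1, 6, 3, 4, 0, 5}
boundary = {2, 1, 6, 3, 4, 0, 5} ∖ {} = {2, 1, 6, 3, 4, 0, 5}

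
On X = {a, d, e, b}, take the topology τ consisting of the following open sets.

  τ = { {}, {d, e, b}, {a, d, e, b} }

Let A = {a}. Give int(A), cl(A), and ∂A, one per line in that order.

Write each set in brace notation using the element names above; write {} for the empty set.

int(A) = {}
cl(A)  = {a}
∂A     = {a}

interior: largest open inside A is {} (from {})
cl via duality: int({d, e, b}) = {d, e, b}, so X∖{d, e, b} = {a}
cl∖int = {a}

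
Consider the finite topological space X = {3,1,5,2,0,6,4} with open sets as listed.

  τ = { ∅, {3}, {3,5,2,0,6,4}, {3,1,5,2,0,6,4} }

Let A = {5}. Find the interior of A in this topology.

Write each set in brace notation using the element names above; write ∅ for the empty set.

∅

open subsets of A: ∅; so int(A) = ∅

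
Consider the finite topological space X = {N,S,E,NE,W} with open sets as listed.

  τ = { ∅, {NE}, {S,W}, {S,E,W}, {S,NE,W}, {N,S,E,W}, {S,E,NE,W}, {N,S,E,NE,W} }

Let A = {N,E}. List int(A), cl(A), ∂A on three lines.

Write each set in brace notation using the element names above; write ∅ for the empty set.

int(A) = ∅
cl(A)  = {N,E}
∂A     = {N,E}

open subsets of A: ∅; so int(A) = ∅
closure: X∖int(X∖A) = X∖{S,NE,W} = {N,E}
∂A = {N,E} minus ∅ = {N,E}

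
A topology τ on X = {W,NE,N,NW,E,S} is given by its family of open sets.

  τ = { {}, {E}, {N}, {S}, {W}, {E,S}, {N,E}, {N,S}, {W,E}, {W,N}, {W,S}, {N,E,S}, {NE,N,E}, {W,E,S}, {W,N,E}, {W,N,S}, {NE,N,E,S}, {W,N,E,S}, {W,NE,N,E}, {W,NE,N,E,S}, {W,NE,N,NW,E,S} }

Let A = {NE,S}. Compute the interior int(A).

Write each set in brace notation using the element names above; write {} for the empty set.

opens ⊆ A: {}, {S}; union → int = {S}

{S}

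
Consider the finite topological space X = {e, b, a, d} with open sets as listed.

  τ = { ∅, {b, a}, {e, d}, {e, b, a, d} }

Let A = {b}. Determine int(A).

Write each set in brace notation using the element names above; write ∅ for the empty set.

∅

U open, U⊆A: ∅. int(A) = ⋃ = ∅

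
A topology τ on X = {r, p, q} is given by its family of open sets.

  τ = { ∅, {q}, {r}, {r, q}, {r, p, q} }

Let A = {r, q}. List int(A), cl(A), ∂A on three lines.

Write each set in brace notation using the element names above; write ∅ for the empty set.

opens ⊆ A: ∅, {q}, {r}, {r, q}; union → int = {r, q}
complement {p}; its interior ∅; cl(A) = X∖∅ = {r, p, q}
boundary = {r, p, q} ∖ {r, q} = {p}

int(A) = {r, q}
cl(A)  = {r, p, q}
∂A     = {p}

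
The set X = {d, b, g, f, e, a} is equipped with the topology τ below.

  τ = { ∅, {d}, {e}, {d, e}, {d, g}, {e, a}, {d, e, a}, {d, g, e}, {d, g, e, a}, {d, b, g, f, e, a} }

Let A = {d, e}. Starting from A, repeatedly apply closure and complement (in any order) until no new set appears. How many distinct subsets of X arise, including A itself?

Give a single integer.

complement {b, g, f, a}; its interior ∅; cl(A) = X∖∅ = {d, b, g, f, e, a}
With k = closure, c = complement:
  1. A     = {d, e}
  2. kA    = {d, b, g, f, e, a}
  3. cA    = {b, g, f, a}
  4. ckA   = ∅
k, c of each give nothing new

4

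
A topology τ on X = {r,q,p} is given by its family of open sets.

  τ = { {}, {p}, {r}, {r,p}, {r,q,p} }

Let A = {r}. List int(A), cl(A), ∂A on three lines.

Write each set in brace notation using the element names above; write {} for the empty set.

int(A) = {r}
cl(A)  = {r,q}
∂A     = {q}

open subsets of A: {}, {r}; so int(A) = {r}
closure: X∖int(X∖A) = X∖{p} = {r,q}
∂A = {r,q} minus {r} = {q}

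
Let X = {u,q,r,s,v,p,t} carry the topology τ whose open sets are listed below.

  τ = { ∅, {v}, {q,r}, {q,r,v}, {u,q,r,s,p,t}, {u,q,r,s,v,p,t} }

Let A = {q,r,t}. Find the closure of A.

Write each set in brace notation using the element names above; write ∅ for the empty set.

cl via duality: int({u,s,v,p}) = {v}, so X∖{v} = {u,q,r,s,p,t}

{u,q,r,s,p,t}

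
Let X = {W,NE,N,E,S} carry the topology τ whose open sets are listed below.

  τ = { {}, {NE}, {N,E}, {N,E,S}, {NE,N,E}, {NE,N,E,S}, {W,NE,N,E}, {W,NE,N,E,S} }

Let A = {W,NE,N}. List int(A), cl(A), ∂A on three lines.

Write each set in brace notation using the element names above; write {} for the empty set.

opens ⊆ A: {}, {NE}; union → int = {NE}
complement {E,S}; its interior {}; cl(A) = X∖{} = {W,NE,N,E,S}
boundary = {W,NE,N,E,S} ∖ {NE} = {W,N,E,S}

int(A) = {NE}
cl(A)  = {W,NE,N,E,S}
∂A     = {W,N,E,S}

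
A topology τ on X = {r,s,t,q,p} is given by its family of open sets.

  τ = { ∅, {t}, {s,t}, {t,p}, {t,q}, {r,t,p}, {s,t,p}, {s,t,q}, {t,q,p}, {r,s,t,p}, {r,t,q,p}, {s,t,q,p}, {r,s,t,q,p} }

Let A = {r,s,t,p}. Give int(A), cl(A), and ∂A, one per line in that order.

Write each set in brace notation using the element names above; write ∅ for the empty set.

int(A) = {r,s,t,p}
cl(A)  = {r,s,t,q,p}
∂A     = {q}

interior: largest open inside A is {r,s,t,p} (from ∅, {t}, {t,p}, {s,t}, {s,t,p}, {r,t,p}, {r,s,t,p})
cl via duality: int({q}) = ∅, so X∖∅ = {r,s,t,q,p}
cl∖int = {q}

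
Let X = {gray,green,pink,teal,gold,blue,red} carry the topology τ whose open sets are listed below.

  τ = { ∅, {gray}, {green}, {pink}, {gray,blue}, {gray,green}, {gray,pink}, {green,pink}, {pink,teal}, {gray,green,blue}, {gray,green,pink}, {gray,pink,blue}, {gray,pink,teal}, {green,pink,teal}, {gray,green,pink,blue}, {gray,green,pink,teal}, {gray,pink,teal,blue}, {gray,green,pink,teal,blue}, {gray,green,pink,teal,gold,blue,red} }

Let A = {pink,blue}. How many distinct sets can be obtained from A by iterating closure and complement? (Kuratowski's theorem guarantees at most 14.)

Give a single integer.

10

closure: X∖int(X∖A) = X∖{gray,green} = {pink,teal,gold,blue,red}
Let k=closure and c=complement:
  1. A     = {pink,blue}
  2. kA    = {pink,teal,gold,blue,red}
  3. cA    = {gray,green,teal,gold,red}
  4. ckA   = {gray,green}
  5. kcA   = {gray,green,teal,gold,blue,red}
  6. kckA  = {gray,green,gold,blue,red}
  7. ckcA  = {pink}
  8. ckckA = {pink,teal}
  9. kckcA = {pink,teal,gold,red}
  10. ckckcA = {gray,green,blue}
— saturated at 10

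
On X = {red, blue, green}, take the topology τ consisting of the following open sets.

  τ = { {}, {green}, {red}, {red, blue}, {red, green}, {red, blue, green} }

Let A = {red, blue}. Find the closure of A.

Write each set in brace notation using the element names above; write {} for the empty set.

{red, blue}

cl via duality: int({green}) = {green}, so X∖{green} = {red, blue}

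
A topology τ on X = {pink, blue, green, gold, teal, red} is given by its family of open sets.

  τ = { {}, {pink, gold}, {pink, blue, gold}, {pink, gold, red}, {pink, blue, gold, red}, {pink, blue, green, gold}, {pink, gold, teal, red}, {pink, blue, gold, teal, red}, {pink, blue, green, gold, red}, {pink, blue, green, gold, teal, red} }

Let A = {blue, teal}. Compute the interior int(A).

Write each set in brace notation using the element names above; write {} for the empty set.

opens ⊆ A: {}; union → int = {}

{}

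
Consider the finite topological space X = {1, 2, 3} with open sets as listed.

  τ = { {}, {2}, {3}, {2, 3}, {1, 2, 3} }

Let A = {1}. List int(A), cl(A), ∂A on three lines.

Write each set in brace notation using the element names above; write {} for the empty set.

int(A) = {}
cl(A)  = {1}
∂A     = {1}

opens ⊆ A: {}; union → int = {}
complement {2, 3}; its interior {2, 3}; cl(A) = X∖{2, 3} = {1}
boundary = {1} ∖ {} = {1}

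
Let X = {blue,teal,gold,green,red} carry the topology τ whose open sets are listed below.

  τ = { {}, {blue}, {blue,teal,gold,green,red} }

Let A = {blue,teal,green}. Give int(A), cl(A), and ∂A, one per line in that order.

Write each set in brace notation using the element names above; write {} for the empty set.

interior: largest open inside A is {blue} (from {}, {blue})
cl via duality: int({gold,red}) = {}, so X∖{} = {blue,teal,gold,green,red}
cl∖int = {teal,gold,green,red}

int(A) = {blue}
cl(A)  = {blue,teal,gold,green,red}
∂A     = {teal,gold,green,red}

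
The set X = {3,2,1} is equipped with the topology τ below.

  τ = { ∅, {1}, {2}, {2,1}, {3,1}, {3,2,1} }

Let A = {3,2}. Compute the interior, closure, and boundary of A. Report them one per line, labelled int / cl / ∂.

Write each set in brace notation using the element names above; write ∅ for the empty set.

int(A) = {2}
cl(A)  = {3,2}
∂A     = {3}

interior: largest open inside A is {2} (from ∅, {2})
cl via duality: int({1}) = {1}, so X∖{1} = {3,2}
cl∖int = {3}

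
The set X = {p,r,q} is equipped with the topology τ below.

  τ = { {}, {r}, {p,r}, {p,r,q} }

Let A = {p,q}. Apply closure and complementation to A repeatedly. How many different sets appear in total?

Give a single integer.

cl via duality: int({r}) = {r}, so X∖{r} = {p,q}
Write k for closure, c for complement:
  1. A     = {p,q}
  2. cA    = {r}
  3. kcA   = {p,r,q}
  4. ckcA  = {}
applying k or c yields no new set

4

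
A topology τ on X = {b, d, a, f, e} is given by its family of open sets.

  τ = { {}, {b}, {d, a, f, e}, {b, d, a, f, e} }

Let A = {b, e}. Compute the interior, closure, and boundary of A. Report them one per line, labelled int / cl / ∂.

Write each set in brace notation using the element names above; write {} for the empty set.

int(A) = {b}
cl(A)  = {b, d, a, f, e}
∂A     = {d, a, f, e}

opens ⊆ A: {}, {b}; union → int = {b}
complement {d, a, f}; its interior {}; cl(A) = X∖{} = {b, d, a, f, e}
boundary = {b, d, a, f, e} ∖ {b} = {d, a, f, e}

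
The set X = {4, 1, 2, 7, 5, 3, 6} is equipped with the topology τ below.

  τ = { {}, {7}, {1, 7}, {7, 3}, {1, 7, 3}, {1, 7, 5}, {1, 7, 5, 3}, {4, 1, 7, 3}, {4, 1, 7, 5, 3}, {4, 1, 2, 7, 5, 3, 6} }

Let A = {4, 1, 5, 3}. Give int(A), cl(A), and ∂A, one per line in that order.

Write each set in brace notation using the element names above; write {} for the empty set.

int(A) = {}
cl(A)  = {4, 1, 2, 5, 3, 6}
∂A     = {4, 1, 2, 5, 3, 6}

interior: largest open inside A is {} (from {})
cl via duality: int({2, 7, 6}) = {7}, so X∖{7} = {4, 1, 2, 5, 3, 6}
cl∖int = {4, 1, 2, 5, 3, 6}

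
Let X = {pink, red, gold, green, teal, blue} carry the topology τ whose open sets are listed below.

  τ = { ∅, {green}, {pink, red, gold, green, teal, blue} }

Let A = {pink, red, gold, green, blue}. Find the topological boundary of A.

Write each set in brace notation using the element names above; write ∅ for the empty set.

open subsets of A: ∅, {green}; so int(A) = {green}
closure: X∖int(X∖A) = X∖∅ = {pink, red, gold, green, teal, blue}
∂A = {pink, red, gold, green, teal, blue} minus {green} = {pink, red, gold, teal, blue}

{pink, red, gold, teal, blue}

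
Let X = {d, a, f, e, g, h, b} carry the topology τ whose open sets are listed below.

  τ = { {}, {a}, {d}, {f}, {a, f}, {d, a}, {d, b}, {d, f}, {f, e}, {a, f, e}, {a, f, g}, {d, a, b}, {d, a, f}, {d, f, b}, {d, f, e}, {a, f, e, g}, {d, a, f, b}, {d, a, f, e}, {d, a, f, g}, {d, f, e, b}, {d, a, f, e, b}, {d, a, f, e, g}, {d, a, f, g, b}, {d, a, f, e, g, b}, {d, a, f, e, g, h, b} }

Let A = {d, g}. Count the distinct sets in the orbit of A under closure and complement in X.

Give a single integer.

10

complement {a, f, e, h, b}; its interior {a, f, e}; cl(A) = X∖{a, f, e} = {d, g, h, b}
With k = closure, c = complement:
  1. A     = {d, g}
  2. kA    = {d, g, h, b}
  3. cA    = {a, f, e, h, b}
  4. ckA   = {a, f, e}
  5. kcA   = {a, f, e, g, h, b}
  6. kckA  = {a, f, e, g, h}
  7. ckcA  = {d}
  8. ckckA = {d, b}
  9. kckcA = {d, h, b}
  10. ckckcA = {a, f, e, g}
k, c of each give nothing new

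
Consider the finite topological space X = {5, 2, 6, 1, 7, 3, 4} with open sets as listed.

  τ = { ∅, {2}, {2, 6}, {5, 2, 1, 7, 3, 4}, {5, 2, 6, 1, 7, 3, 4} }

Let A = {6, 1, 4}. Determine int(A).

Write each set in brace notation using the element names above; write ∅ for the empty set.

U open, U⊆A: ∅. int(A) = ⋃ = ∅

∅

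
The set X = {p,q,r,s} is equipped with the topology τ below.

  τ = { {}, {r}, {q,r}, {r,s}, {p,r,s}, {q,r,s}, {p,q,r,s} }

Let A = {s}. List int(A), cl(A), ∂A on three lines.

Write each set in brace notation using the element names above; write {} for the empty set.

int(A) = {}
cl(A)  = {p,s}
∂A     = {p,s}

opens ⊆ A: {}; union → int = {}
complement {p,q,r}; its interior {q,r}; cl(A) = X∖{q,r} = {p,s}
boundary = {p,s} ∖ {} = {p,s}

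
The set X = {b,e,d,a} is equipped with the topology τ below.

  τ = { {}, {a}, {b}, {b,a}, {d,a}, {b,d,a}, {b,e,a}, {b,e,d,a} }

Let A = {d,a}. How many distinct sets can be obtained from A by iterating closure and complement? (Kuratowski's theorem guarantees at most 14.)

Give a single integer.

closure: X∖int(X∖A) = X∖{b} = {e,d,a}
Let k=closure and c=complement:
  1. A     = {d,a}
  2. kA    = {e,d,a}
  3. cA    = {b,e}
  4. ckA   = {b}
— saturated at 4

4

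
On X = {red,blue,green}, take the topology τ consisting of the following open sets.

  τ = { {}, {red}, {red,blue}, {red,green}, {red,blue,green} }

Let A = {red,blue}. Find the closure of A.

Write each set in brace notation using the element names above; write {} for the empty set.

{red,blue,green}

closure: X∖int(X∖A) = X∖{} = {red,blue,green}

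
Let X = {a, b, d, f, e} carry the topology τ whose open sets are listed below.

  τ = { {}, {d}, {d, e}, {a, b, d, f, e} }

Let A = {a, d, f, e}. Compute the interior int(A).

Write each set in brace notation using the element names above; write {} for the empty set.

{d, e}

open subsets of A: {}, {d}, {d, e}; so int(A) = {d, e}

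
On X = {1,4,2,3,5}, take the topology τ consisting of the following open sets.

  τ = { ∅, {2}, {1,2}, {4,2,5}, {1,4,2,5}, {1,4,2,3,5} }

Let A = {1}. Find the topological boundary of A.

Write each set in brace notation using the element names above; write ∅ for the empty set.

U open, U⊆A: ∅. int(A) = ⋃ = ∅
X∖A={4,2,3,5}, int(X∖A)={4,2,5}, hence cl(A)={1,3}
∂A: remove int from cl → {1,3}

{1,3}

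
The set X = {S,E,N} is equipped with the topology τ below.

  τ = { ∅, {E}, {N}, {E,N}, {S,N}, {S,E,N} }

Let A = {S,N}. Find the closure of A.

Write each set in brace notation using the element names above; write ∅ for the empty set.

{S,N}

X∖A={E}, int(X∖A)={E}, hence cl(A)={S,N}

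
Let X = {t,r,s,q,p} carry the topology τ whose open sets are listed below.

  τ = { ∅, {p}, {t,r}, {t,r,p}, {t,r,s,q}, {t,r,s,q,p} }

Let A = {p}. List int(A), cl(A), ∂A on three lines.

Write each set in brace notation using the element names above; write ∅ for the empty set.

opens ⊆ A: ∅, {p}; union → int = {p}
complement {t,r,s,q}; its interior {t,r,s,q}; cl(A) = X∖{t,r,s,q} = {p}
boundary = {p} ∖ {p} = ∅

int(A) = {p}
cl(A)  = {p}
∂A     = ∅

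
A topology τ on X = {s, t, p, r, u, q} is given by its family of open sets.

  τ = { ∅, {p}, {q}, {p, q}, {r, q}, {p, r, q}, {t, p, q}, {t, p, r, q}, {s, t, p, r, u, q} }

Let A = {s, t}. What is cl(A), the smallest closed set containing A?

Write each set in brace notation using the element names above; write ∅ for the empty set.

complement {p, r, u, q}; its interior {p, r, q}; cl(A) = X∖{p, r, q} = {s, t, u}

{s, t, u}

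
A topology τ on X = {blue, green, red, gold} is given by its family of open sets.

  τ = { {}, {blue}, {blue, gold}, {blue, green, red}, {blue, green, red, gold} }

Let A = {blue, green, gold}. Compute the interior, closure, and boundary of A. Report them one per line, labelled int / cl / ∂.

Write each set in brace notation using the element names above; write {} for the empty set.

int(A) = {blue, gold}
cl(A)  = {blue, green, red, gold}
∂A     = {green, red}

open subsets of A: {}, {blue}, {blue, gold}; so int(A) = {blue, gold}
closure: X∖int(X∖A) = X∖{} = {blue, green, red, gold}
∂A = {blue, green, red, gold} minus {blue, gold} = {green, red}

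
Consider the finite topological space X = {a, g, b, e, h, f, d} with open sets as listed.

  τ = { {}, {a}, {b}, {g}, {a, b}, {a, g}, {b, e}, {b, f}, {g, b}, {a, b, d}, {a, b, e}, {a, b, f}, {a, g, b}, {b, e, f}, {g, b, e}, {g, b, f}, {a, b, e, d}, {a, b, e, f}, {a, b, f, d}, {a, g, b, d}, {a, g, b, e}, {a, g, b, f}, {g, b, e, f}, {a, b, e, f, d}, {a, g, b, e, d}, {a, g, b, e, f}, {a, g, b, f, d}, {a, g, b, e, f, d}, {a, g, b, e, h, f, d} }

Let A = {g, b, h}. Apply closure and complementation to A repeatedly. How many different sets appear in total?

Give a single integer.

8

X∖A={a, e, f, d}, int(X∖A)={a}, hence cl(A)={g, b, e, h, f, d}
Orbit (k=closure, c=complement):
  1. A     = {g, b, h}
  2. kA    = {g, b, e, h, f, d}
  3. cA    = {a, e, f, d}
  4. ckA   = {a}
  5. kcA   = {a, e, h, f, d}
  6. kckA  = {a, h, d}
  7. ckcA  = {g, b}
  8. ckckA = {g, b, e, f}
(closed under both — stop)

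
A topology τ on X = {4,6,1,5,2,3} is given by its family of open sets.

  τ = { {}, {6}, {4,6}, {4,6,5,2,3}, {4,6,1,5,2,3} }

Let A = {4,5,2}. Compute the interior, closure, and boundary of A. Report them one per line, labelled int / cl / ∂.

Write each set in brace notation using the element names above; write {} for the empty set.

open subsets of A: {}; so int(A) = {}
closure: X∖int(X∖A) = X∖{6} = {4,1,5,2,3}
∂A = {4,1,5,2,3} minus {} = {4,1,5,2,3}

int(A) = {}
cl(A)  = {4,1,5,2,3}
∂A     = {4,1,5,2,3}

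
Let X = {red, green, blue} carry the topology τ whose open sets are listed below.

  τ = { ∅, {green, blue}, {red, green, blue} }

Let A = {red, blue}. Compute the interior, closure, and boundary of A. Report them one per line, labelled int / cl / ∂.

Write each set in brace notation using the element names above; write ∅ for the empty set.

int(A) = ∅
cl(A)  = {red, green, blue}
∂A     = {red, green, blue}

interior: largest open inside A is ∅ (from ∅)
cl via duality: int({green}) = ∅, so X∖∅ = {red, green, blue}
cl∖int = {red, green, blue}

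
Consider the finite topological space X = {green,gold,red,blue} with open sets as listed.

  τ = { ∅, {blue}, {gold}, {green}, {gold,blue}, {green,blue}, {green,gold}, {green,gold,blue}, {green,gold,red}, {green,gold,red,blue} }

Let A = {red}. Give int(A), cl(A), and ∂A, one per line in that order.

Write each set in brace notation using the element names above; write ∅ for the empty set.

opens ⊆ A: ∅; union → int = ∅
complement {green,gold,blue}; its interior {green,gold,blue}; cl(A) = X∖{green,gold,blue} = {red}
boundary = {red} ∖ ∅ = {red}

int(A) = ∅
cl(A)  = {red}
∂A     = {red}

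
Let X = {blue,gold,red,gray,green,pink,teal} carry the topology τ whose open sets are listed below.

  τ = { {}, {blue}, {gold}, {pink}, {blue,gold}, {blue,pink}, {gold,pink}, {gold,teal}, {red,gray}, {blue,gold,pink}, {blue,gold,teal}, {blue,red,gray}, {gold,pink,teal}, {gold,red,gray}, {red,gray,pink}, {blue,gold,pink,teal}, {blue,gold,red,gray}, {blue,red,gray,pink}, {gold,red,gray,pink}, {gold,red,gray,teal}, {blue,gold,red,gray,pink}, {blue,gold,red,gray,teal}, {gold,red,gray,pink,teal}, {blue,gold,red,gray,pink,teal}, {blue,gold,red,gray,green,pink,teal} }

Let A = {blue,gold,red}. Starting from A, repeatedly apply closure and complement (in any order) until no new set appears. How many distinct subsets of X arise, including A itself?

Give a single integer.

12

closure: X∖int(X∖A) = X∖{pink} = {blue,gold,red,gray,green,teal}
Let k=closure and c=complement:
  1. A     = {blue,gold,red}
  2. kA    = {blue,gold,red,gray,green,teal}
  3. cA    = {gray,green,pink,teal}
  4. ckA   = {pink}
  5. kcA   = {red,gray,green,pink,teal}
  6. kckA  = {green,pink}
  7. ckcA  = {blue,gold}
  8. ckckA = {blue,gold,red,gray,teal}
  9. kckcA = {blue,gold,green,teal}
  10. ckckcA = {red,gray,pink}
  11. kckckcA = {red,gray,green,pink}
  12. ckckckcA = {blue,gold,teal}
— saturated at 12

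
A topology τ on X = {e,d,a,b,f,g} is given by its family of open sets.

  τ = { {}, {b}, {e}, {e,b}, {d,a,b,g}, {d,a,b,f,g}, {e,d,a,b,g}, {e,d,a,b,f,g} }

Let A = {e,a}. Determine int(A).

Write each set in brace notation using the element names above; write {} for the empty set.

interior: largest open inside A is {e} (from {}, {e})

{e}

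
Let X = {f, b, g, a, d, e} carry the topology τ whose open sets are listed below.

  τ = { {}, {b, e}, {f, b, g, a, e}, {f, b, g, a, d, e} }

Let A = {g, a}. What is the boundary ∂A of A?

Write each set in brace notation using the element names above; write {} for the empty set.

{f, g, a, d}

opens ⊆ A: {}; union → int = {}
complement {f, b, d, e}; its interior {b, e}; cl(A) = X∖{b, e} = {f, g, a, d}
boundary = {f, g, a, d} ∖ {} = {f, g, a, d}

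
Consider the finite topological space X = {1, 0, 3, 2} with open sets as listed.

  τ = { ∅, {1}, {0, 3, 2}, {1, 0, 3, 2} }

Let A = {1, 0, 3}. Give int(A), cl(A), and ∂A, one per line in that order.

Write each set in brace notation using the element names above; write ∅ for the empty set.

int(A) = {1}
cl(A)  = {1, 0, 3, 2}
∂A     = {0, 3, 2}

U open, U⊆A: ∅, {1}. int(A) = ⋃ = {1}
X∖A={2}, int(X∖A)=∅, hence cl(A)={1, 0, 3, 2}
∂A: remove int from cl → {0, 3, 2}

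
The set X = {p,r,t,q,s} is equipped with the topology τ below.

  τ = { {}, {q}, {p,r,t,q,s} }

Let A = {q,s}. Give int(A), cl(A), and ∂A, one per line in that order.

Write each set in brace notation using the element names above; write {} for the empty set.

U open, U⊆A: {}, {q}. int(A) = ⋃ = {q}
X∖A={p,r,t}, int(X∖A)={}, hence cl(A)={p,r,t,q,s}
∂A: remove int from cl → {p,r,t,s}

int(A) = {q}
cl(A)  = {p,r,t,q,s}
∂A     = {p,r,t,s}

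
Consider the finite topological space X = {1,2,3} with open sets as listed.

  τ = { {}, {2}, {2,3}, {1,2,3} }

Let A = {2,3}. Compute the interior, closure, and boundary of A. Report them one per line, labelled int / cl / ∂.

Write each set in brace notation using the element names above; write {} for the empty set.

int(A) = {2,3}
cl(A)  = {1,2,3}
∂A     = {1}

interior: largest open inside A is {2,3} (from {}, {2}, {2,3})
cl via duality: int({1}) = {}, so X∖{} = {1,2,3}
cl∖int = {1}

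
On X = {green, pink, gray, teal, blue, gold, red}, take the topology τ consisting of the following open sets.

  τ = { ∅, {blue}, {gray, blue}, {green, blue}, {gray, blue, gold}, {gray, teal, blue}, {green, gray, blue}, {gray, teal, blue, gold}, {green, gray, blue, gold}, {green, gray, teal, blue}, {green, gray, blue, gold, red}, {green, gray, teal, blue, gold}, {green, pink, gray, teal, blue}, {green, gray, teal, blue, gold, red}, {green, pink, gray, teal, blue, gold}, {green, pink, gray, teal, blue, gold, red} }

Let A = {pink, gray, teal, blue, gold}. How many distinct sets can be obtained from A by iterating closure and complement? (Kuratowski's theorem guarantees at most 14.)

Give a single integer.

complement {green, red}; its interior ∅; cl(A) = X∖∅ = {green, pink, gray, teal, blue, gold, red}
With k = closure, c = complement:
  1. A     = {pink, gray, teal, blue, gold}
  2. kA    = {green, pink, gray, teal, blue, gold, red}
  3. cA    = {green, red}
  4. ckA   = ∅
  5. kcA   = {green, pink, red}
  6. ckcA  = {gray, teal, blue, gold}
k, c of each give nothing new

6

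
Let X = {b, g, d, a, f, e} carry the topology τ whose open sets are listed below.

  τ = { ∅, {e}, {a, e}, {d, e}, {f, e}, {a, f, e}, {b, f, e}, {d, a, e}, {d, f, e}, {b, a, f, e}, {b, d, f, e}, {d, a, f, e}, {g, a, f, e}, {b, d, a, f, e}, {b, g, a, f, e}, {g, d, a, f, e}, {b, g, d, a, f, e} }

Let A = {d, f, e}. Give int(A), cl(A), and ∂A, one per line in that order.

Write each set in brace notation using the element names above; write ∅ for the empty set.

int(A) = {d, f, e}
cl(A)  = {b, g, d, a, f, e}
∂A     = {b, g, a}

interior: largest open inside A is {d, f, e} (from ∅, {e}, {d, e}, {f, e}, {d, f, e})
cl via duality: int({b, g, a}) = ∅, so X∖∅ = {b, g, d, a, f, e}
cl∖int = {b, g, a}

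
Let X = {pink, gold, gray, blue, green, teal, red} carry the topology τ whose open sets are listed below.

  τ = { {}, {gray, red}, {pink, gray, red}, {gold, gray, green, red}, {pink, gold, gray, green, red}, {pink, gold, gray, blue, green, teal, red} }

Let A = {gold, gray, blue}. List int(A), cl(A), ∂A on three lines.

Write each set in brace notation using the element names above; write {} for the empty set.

interior: largest open inside A is {} (from {})
cl via duality: int({pink, green, teal, red}) = {}, so X∖{} = {pink, gold, gray, blue, green, teal, red}
cl∖int = {pink, gold, gray, blue, green, teal, red}

int(A) = {}
cl(A)  = {pink, gold, gray, blue, green, teal, red}
∂A     = {pink, gold, gray, blue, green, teal, red}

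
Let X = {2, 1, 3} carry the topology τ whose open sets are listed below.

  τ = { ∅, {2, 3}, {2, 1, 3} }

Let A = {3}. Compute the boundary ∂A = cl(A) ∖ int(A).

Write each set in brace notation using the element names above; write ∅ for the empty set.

{2, 1, 3}

U open, U⊆A: ∅. int(A) = ⋃ = ∅
X∖A={2, 1}, int(X∖A)=∅, hence cl(A)={2, 1, 3}
∂A: remove int from cl → {2, 1, 3}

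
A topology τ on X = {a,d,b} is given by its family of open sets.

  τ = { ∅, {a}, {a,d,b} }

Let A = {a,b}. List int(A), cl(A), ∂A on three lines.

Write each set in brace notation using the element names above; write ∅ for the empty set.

int(A) = {a}
cl(A)  = {a,d,b}
∂A     = {d,b}

open subsets of A: ∅, {a}; so int(A) = {a}
closure: X∖int(X∖A) = X∖∅ = {a,d,b}
∂A = {a,d,b} minus {a} = {d,b}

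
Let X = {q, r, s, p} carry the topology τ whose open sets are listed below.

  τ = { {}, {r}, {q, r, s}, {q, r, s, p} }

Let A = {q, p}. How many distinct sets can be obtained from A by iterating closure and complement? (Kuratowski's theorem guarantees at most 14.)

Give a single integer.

6

complement {r, s}; its interior {r}; cl(A) = X∖{r} = {q, s, p}
With k = closure, c = complement:
  1. A     = {q, p}
  2. kA    = {q, s, p}
  3. cA    = {r, s}
  4. ckA   = {r}
  5. kcA   = {q, r, s, p}
  6. ckcA  = {}
k, c of each give nothing new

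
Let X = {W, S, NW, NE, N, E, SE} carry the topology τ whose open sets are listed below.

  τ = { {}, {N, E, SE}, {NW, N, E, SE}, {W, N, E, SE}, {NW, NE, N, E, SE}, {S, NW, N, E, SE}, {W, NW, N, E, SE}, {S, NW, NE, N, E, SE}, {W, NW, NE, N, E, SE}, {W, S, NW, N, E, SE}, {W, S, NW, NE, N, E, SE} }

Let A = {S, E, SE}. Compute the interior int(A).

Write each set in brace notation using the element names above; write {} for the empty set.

{}

interior: largest open inside A is {} (from {})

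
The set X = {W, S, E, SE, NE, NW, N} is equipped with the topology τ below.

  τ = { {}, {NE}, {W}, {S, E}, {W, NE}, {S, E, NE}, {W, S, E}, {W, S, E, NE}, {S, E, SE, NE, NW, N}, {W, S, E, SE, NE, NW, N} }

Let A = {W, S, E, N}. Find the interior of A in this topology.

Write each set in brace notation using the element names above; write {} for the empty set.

{W, S, E}

interior: largest open inside A is {W, S, E} (from {}, {W}, {S, E}, {W, S, E})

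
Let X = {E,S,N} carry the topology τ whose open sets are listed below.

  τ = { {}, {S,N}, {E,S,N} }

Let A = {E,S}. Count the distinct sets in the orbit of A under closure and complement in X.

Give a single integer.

cl via duality: int({N}) = {}, so X∖{} = {E,S,N}
Write k for closure, c for complement:
  1. A     = {E,S}
  2. kA    = {E,S,N}
  3. cA    = {N}
  4. ckA   = {}
applying k or c yields no new set

4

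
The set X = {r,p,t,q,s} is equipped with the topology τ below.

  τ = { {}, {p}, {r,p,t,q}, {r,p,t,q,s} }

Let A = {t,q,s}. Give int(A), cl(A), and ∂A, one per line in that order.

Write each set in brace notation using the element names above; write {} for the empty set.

U open, U⊆A: {}. int(A) = ⋃ = {}
X∖A={r,p}, int(X∖A)={p}, hence cl(A)={r,t,q,s}
∂A: remove int from cl → {r,t,q,s}

int(A) = {}
cl(A)  = {r,t,q,s}
∂A     = {r,t,q,s}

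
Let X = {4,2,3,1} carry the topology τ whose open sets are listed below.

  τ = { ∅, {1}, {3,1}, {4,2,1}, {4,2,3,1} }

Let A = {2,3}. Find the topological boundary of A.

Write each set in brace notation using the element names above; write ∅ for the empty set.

U open, U⊆A: ∅. int(A) = ⋃ = ∅
X∖A={4,1}, int(X∖A)={1}, hence cl(A)={4,2,3}
∂A: remove int from cl → {4,2,3}

{4,2,3}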